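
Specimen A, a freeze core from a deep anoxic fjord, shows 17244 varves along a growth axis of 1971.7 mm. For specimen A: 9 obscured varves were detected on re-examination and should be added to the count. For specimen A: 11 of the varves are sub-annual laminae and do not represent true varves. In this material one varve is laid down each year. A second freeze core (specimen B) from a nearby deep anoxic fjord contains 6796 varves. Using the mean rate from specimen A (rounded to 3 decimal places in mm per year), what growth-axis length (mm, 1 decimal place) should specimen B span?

Specimen A: adjusted count: 17244 − 11 + 9 = 17242 varves.
A: Extension rate ≈ 1971.7 / 17242 = 0.114 mm/year.
Length of B = 0.114 × 6796 = 774.7 mm.

774.7 mm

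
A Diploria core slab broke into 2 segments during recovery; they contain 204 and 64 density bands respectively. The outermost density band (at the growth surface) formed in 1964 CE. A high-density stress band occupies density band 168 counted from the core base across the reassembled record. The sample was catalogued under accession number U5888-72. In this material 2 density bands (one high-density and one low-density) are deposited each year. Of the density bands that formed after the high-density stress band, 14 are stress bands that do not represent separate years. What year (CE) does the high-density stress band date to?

Total density bands = 204 + 64 = 268.
The high-density stress band sits at density band 168 from the core base, so 268 − 168 = 100 density bands formed after it.
100 − 14 false = 86 true density bands after the high-density stress band.
86 density bands at 2 per year is 86 / 2 = 43 years.
The density band at the growth surface is 1964 CE, so the high-density stress band dates to 1964 − 43 = 1921 CE.

1921 CE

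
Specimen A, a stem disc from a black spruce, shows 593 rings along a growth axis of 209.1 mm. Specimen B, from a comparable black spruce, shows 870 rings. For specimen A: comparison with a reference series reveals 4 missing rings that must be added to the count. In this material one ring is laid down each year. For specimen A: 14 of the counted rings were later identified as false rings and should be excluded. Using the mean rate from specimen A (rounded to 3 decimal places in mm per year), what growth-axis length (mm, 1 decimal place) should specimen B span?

Specimen A: true ring count = 593 − 14 + 4 = 583.
A: 209.1 mm over 583 years gives 209.1 / 583 ≈ 0.359 mm per year.
Length of B = 0.359 × 870 = 312.3 mm.

312.3 mm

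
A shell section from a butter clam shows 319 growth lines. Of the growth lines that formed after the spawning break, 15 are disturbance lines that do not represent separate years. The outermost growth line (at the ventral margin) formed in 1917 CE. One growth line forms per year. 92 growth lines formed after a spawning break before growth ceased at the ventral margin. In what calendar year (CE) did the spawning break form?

1840 CE

92 growth lines post-date the spawning break.
Removing the 15 false growth lines leaves 92 − 15 = 77 true growth lines beyond the spawning break.
Counting back 77 years from 1917 CE places the spawning break in 1917 − 77 = 1840 CE.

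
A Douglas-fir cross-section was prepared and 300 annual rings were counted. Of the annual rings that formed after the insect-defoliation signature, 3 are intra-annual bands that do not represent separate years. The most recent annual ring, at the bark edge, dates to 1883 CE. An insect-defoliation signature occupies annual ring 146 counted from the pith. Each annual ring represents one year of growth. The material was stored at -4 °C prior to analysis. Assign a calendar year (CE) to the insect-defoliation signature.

1732 CE

Between annual ring 146 and the bark edge there are 300 − 146 = 154 annual rings.
Removing the 3 false annual rings leaves 154 − 3 = 151 true annual rings beyond the insect-defoliation signature.
Counting back 151 years from 1883 CE places the insect-defoliation signature in 1883 − 151 = 1732 CE.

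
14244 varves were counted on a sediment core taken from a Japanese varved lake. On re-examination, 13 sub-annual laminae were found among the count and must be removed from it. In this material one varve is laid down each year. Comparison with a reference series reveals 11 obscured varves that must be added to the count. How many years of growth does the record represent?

14242 years

Correcting the raw count gives 14244 − 13 + 11 = 14242 true varves.
One varve per year makes the duration 14242 years.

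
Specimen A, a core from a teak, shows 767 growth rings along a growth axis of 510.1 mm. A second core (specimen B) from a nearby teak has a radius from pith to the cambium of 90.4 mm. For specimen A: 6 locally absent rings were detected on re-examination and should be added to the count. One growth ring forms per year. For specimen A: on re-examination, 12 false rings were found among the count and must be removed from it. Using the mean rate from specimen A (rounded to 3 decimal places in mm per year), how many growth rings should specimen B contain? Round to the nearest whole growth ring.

Specimen A: true growth ring count = 767 − 12 + 6 = 761.
A: Mean rate = 510.1 mm / 761 years ≈ 0.670 mm/yr.
Specimen B: 90.4 mm / 0.670 mm per year = 134.93 years ≈ 135 growth rings.

135 growth rings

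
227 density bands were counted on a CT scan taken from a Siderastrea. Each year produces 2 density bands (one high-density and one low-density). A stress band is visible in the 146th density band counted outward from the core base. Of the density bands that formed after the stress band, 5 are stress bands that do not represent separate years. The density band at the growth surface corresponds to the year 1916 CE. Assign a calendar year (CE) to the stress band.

227 − 146 = 81 density bands lie beyond the stress band toward the growth surface.
Removing the 5 false density bands leaves 81 − 5 = 76 true density bands beyond the stress band.
With 2 density bands per year, 76 / 2 = 38 years.
Counting back 38 years from 1916 CE places the stress band in 1916 − 38 = 1878 CE.

1878 CE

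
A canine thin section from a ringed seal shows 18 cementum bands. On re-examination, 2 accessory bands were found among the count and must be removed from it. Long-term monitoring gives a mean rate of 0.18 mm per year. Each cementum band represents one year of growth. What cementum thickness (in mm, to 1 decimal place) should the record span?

Adjusted count: 18 − 2 = 16 cementum bands.
Length ≈ 0.18 × 16 = 2.9 mm.

2.9 mm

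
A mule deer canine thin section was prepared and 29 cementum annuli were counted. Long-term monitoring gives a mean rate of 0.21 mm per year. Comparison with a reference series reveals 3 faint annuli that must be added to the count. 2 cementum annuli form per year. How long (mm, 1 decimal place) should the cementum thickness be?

True cementum annulus count = 29 + 3 = 32.
With 2 cementum annuli per year, 32 / 2 = 16 years.
Predicted length = 0.21 mm/year × 16 years = 3.4 mm.

3.4 mm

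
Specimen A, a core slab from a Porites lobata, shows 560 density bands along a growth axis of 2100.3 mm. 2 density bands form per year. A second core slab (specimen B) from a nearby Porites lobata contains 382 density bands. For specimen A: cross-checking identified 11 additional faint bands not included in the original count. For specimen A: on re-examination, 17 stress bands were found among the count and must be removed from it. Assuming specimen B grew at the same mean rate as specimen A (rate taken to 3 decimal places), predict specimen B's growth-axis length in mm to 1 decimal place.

Specimen A: adjusted count: 560 − 17 + 11 = 554 density bands.
Specimen A: 554 density bands at 2 per year is 554 / 2 = 277 years.
A: 2100.3 mm over 277 years gives 2100.3 / 277 ≈ 7.582 mm/year.
Specimen B: dividing by 2 density bands per year: 382 / 2 = 191 years. B's length ≈ 7.582 × 191 = 1448.2 mm.

1448.2 mm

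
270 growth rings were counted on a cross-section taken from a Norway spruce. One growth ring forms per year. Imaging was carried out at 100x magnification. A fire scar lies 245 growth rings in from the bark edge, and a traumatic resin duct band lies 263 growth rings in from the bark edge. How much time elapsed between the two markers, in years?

The two markers are separated by 263 − 245 = 18 growth rings.
That is 18 years at one growth ring per year.

18 years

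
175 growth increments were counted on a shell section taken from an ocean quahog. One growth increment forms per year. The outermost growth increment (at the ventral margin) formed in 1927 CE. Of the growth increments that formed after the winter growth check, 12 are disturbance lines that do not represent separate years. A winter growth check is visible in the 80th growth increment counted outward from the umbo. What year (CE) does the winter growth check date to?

1844 CE

175 − 80 = 95 growth increments lie beyond the winter growth check toward the ventral margin.
Excluding 12 false growth increments: 95 − 12 = 83.
Counting back 83 years from 1927 CE places the winter growth check in 1927 − 83 = 1844 CE.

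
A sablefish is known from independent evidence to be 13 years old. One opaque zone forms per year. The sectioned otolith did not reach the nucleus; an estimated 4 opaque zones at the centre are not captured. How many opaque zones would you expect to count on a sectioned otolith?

One opaque zone per year gives 13 opaque zones over 13 years.
Less the 4 uncaptured opaque zones: 13 − 4 = 9.

9 opaque zones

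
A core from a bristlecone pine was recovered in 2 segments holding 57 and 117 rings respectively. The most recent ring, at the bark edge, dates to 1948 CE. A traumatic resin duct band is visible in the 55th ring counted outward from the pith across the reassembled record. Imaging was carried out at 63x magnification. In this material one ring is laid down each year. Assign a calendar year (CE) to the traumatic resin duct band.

Total rings = 57 + 117 = 174.
Between ring 55 and the bark edge there are 174 − 55 = 119 rings.
The ring at the bark edge is 1948 CE, so the traumatic resin duct band dates to 1948 − 119 = 1829 CE.

1829 CE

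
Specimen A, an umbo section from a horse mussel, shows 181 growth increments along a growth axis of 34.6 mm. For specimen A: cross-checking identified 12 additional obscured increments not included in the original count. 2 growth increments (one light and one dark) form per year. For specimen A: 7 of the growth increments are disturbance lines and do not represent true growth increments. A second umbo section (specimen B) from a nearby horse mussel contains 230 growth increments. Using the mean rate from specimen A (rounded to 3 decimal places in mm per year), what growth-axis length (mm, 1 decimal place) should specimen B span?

Specimen A: after corrections the count is 181 − 7 + 12 = 186 growth increments.
Specimen A: with 2 growth increments per year, 186 / 2 = 93 years.
A: Mean rate = 34.6 mm / 93 years ≈ 0.372 mm per year.
Specimen B: dividing by 2 growth increments per year: 230 / 2 = 115 years. B's length ≈ 0.372 × 115 = 42.8 mm.

42.8 mm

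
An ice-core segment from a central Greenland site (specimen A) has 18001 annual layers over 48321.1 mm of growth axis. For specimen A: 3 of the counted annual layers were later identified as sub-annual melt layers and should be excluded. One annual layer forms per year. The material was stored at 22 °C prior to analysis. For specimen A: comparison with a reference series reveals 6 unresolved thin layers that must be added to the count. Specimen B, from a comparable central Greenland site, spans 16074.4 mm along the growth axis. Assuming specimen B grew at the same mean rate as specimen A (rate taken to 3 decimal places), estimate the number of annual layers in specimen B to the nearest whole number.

Specimen A: after corrections the count is 18001 − 3 + 6 = 18004 annual layers.
A: Mean rate = 48321.1 mm / 18004 years ≈ 2.684 mm per year.
B spans 16074.4 / 2.684 = 5988.97 years ≈ 5989 annual layers.

5989 annual layers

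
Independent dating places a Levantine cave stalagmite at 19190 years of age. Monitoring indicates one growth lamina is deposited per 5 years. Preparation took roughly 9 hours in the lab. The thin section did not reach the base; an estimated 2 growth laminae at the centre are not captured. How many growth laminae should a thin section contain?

3836 growth laminae

At 5 years per growth lamina, 19190 / 5 = 3838 growth laminae are expected.
Less the 2 uncaptured growth laminae: 3838 − 2 = 3836.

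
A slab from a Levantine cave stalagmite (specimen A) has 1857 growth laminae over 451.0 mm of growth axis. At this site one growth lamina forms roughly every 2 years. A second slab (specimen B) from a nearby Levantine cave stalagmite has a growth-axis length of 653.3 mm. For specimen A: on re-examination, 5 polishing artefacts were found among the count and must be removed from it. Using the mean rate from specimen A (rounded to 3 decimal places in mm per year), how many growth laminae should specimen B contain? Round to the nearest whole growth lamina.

Specimen A: after corrections the count is 1857 − 5 = 1852 growth laminae.
Specimen A: 1852 growth laminae at 2 years each span 1852 × 2 = 3704 years.
A: Mean rate = 451.0 mm / 3704 years ≈ 0.122 mm/yr.
For B, 653.3 / 0.122 = 5354.92 years; at 2 years per growth lamina that is 5354.92 / 2 ≈ 2677 growth laminae.

2677 growth laminae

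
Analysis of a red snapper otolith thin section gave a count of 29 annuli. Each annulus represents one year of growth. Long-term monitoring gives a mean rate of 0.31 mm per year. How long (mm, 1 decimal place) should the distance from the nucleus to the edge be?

The record spans 29 years at 0.31 mm per year.
Length ≈ 0.31 × 29 = 9.0 mm.

9.0 mm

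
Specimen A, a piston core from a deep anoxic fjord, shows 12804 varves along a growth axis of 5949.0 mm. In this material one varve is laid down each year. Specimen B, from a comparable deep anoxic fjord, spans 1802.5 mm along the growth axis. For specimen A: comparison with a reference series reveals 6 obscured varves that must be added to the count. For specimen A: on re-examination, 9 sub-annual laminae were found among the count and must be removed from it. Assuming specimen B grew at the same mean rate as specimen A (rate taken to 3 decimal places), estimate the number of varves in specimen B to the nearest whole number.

Specimen A: correcting the raw count gives 12804 − 9 + 6 = 12801 true varves.
A: 5949.0 mm over 12801 years gives 5949.0 / 12801 ≈ 0.465 mm per year.
B spans 1802.5 / 0.465 = 3876.34 years ≈ 3876 varves.

3876 varves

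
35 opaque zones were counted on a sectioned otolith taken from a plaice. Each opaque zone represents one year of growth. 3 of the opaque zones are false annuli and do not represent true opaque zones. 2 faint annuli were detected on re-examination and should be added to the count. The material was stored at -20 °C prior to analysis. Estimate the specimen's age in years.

34 years

Adjusted count: 35 − 3 + 2 = 34 opaque zones.
With a one-to-one opaque zone periodicity this is 34 years.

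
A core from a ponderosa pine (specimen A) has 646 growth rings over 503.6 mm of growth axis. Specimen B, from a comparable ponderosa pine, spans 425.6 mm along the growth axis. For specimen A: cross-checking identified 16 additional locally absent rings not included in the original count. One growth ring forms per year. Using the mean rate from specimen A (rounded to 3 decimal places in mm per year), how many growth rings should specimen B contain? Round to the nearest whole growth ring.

559 growth rings

Specimen A: after corrections the count is 646 + 16 = 662 growth rings.
A: 503.6 mm over 662 years gives 503.6 / 662 ≈ 0.761 mm per year.
B spans 425.6 / 0.761 = 559.26 years ≈ 559 growth rings.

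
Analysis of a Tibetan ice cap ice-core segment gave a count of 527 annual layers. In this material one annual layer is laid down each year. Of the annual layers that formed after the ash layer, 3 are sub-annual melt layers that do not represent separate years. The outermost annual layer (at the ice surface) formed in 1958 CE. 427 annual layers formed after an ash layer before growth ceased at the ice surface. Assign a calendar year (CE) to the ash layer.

427 annual layers post-date the ash layer.
427 − 3 false = 424 true annual layers after the ash layer.
Counting back 424 years from 1958 CE places the ash layer in 1958 − 424 = 1534 CE.

1534 CE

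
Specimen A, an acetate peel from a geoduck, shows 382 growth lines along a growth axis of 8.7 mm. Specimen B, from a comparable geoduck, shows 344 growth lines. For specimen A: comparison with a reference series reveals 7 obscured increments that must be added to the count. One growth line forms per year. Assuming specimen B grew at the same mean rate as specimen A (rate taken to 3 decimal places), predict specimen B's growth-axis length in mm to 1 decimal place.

Specimen A: adjusted count: 382 + 7 = 389 growth lines.
A: Extension rate ≈ 8.7 / 389 = 0.022 mm per year.
Length of B = 0.022 × 344 = 7.6 mm.

7.6 mm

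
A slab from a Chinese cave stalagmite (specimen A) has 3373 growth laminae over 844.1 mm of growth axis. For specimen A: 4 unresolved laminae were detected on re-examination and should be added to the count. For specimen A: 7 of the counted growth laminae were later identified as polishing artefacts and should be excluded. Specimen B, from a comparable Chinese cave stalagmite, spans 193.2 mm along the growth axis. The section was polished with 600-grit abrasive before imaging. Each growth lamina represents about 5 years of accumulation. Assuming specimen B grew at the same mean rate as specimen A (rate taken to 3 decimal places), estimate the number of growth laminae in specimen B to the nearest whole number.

Specimen A: adjusted count: 3373 − 7 + 4 = 3370 growth laminae.
Specimen A: multiplying by 5 years per growth lamina: 3370 × 5 = 16850 years.
A: Extension rate ≈ 844.1 / 16850 = 0.050 mm/year.
Specimen B: 193.2 mm / 0.050 mm per year = 3864.00 years; at 5 years per growth lamina that is 3864.00 / 5 ≈ 773 growth laminae.

773 growth laminae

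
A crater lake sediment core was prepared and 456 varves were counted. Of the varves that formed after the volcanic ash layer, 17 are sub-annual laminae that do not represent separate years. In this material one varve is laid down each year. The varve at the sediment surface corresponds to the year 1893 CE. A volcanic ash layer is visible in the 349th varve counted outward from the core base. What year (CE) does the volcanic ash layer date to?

1803 CE

Between varve 349 and the sediment surface there are 456 − 349 = 107 varves.
Excluding 17 false varves: 107 − 17 = 90.
The varve at the sediment surface is 1893 CE, so the volcanic ash layer dates to 1893 − 90 = 1803 CE.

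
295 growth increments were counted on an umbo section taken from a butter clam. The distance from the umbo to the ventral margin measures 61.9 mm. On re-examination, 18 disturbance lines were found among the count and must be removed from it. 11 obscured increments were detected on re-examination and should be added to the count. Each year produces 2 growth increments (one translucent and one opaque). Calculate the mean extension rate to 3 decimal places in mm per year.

0.430 mm per year

True growth increment count = 295 − 18 + 11 = 288.
288 growth increments at 2 per year is 288 / 2 = 144 years.
Extension rate ≈ 61.9 / 144 = 0.430 mm per year.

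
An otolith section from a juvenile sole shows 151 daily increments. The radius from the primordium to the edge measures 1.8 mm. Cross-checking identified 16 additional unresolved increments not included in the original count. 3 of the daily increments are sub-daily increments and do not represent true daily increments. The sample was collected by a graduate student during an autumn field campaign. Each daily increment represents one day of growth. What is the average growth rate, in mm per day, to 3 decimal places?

After corrections the count is 151 − 3 + 16 = 164 daily increments.
Mean rate = 1.8 mm / 164 days ≈ 0.011 mm per day.

0.011 mm per day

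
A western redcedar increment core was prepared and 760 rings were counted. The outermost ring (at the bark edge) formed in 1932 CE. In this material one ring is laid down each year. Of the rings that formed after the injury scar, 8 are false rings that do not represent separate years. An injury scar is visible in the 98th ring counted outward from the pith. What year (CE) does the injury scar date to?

The injury scar sits at ring 98 from the pith, so 760 − 98 = 662 rings formed after it.
Excluding 8 false rings: 662 − 8 = 654.
Counting back 654 years from 1932 CE places the injury scar in 1932 − 654 = 1278 CE.

1278 CE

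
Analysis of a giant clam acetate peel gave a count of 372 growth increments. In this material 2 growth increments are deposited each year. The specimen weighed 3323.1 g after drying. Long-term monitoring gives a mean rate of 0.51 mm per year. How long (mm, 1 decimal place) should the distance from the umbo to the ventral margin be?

94.9 mm

Dividing by 2 growth increments per year: 372 / 2 = 186 years.
Predicted length = 0.51 mm/year × 186 years = 94.9 mm.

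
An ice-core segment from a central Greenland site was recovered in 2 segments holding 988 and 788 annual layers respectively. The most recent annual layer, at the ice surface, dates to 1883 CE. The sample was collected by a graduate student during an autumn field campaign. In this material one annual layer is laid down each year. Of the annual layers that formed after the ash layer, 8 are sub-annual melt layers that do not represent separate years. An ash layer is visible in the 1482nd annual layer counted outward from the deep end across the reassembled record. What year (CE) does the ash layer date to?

Total annual layers = 988 + 788 = 1776.
Between annual layer 1482 and the ice surface there are 1776 − 1482 = 294 annual layers.
Excluding 8 false annual layers: 294 − 8 = 286.
1883 − 286 = 1597 CE.

1597 CE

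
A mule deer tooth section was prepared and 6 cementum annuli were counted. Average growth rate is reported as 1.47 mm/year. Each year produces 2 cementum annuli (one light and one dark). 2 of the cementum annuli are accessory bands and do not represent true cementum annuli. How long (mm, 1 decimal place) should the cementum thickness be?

2.9 mm

Correcting the raw count gives 6 − 2 = 4 true cementum annuli.
With 2 cementum annuli per year, 4 / 2 = 2 years.
Length ≈ 1.47 × 2 = 2.9 mm.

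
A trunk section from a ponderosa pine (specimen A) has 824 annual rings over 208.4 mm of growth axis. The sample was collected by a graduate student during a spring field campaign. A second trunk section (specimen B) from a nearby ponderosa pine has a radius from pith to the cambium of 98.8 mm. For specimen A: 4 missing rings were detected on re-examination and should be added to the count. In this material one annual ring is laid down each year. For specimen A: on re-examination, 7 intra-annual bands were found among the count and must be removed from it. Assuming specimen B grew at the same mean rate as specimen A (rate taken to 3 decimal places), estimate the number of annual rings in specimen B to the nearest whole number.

Specimen A: correcting the raw count gives 824 − 7 + 4 = 821 true annual rings.
A: Extension rate ≈ 208.4 / 821 = 0.254 mm/year.
B spans 98.8 / 0.254 = 388.98 years ≈ 389 annual rings.

389 annual rings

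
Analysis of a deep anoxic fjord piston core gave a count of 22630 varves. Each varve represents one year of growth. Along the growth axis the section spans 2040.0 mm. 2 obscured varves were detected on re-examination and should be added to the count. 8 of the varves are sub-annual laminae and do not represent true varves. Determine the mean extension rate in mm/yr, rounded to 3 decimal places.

True varve count = 22630 − 8 + 2 = 22624.
2040.0 mm over 22624 years gives 2040.0 / 22624 ≈ 0.090 mm/yr.

0.090 mm/yr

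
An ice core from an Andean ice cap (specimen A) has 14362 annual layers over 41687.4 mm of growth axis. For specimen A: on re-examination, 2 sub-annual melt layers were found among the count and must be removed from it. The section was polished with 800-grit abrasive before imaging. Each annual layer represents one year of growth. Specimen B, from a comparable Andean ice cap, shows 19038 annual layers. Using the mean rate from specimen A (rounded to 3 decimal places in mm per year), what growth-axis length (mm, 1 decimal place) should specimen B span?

Specimen A: correcting the raw count gives 14362 − 2 = 14360 true annual layers.
A: Mean rate = 41687.4 mm / 14360 years ≈ 2.903 mm/yr.
B's length ≈ 2.903 × 19038 = 55267.3 mm.

55267.3 mm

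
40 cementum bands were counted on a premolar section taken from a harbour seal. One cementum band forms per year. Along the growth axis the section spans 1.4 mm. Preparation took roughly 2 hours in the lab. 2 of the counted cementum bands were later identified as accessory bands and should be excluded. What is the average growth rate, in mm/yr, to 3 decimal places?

0.037 mm/yr

After corrections the count is 40 − 2 = 38 cementum bands.
1.4 mm over 38 years gives 1.4 / 38 ≈ 0.037 mm/yr.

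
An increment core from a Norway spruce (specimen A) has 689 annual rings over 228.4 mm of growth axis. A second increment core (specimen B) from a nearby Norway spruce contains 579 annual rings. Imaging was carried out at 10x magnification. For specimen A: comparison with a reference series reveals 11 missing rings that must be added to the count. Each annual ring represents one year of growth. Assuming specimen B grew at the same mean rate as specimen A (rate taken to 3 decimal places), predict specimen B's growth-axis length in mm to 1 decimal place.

188.8 mm

Specimen A: adjusted count: 689 + 11 = 700 annual rings.
A: Extension rate ≈ 228.4 / 700 = 0.326 mm/year.
B's length ≈ 0.326 × 579 = 188.8 mm.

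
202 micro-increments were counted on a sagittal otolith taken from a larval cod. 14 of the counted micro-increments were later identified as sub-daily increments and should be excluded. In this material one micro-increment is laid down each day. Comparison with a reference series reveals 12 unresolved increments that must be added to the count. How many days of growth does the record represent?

200 d

After corrections the count is 202 − 14 + 12 = 200 micro-increments.
With a one-to-one micro-increment periodicity this is 200 days.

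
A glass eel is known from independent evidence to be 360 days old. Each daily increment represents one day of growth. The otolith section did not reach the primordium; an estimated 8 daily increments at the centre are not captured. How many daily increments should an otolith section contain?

Expected daily increments over 360 days: 360.
Less the 8 uncaptured daily increments: 360 − 8 = 352.

352 daily increments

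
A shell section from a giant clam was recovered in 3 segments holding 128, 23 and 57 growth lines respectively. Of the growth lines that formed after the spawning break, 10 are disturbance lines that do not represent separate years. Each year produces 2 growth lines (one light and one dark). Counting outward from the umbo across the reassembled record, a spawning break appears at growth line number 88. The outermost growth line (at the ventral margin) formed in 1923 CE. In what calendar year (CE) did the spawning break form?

Total growth lines = 128 + 23 + 57 = 208.
Between growth line 88 and the ventral margin there are 208 − 88 = 120 growth lines.
Excluding 10 false growth lines: 120 − 10 = 110.
With 2 growth lines per year, 110 / 2 = 55 years.
Counting back 55 years from 1923 CE places the spawning break in 1923 − 55 = 1868 CE.

1868 CE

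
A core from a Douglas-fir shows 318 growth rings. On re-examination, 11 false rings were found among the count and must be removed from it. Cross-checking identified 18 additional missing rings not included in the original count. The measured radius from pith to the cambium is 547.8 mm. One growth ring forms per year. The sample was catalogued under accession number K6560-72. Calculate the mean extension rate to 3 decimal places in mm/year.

1.686 mm/year

True growth ring count = 318 − 11 + 18 = 325.
547.8 mm over 325 years gives 547.8 / 325 ≈ 1.686 mm/year.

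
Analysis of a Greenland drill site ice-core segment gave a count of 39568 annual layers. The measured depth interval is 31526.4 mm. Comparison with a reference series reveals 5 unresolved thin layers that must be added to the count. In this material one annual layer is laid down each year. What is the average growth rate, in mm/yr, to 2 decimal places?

Adjusted count: 39568 + 5 = 39573 annual layers.
31526.4 mm over 39573 years gives 31526.4 / 39573 ≈ 0.80 mm/yr.

0.80 mm/yr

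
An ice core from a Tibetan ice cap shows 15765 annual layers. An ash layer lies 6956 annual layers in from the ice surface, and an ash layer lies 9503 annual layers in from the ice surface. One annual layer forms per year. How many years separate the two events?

2547 years

Separation: 9503 − 6956 = 2547 annual layers.
One annual layer per year makes the interval 2547 years.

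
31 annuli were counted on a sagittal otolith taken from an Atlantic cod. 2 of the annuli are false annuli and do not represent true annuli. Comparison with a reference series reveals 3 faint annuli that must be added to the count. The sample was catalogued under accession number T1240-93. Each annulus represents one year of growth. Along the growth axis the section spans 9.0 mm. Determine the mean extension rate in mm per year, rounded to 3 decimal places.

0.281 mm per year

Correcting the raw count gives 31 − 2 + 3 = 32 true annuli.
Mean rate = 9.0 mm / 32 years ≈ 0.281 mm per year.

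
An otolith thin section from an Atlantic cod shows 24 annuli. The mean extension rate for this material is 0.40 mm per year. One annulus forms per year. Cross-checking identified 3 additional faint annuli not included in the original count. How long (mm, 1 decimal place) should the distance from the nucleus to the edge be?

10.8 mm

After corrections the count is 24 + 3 = 27 annuli.
27 years at 0.40 mm/year gives 0.40 × 27 = 10.8 mm.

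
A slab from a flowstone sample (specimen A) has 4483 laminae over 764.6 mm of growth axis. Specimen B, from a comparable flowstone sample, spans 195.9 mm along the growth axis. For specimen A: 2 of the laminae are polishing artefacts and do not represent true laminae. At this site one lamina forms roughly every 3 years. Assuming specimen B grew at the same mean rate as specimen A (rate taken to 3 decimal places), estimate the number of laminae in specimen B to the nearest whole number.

1146 laminae

Specimen A: true lamina count = 4483 − 2 = 4481.
Specimen A: multiplying by 3 years per lamina: 4481 × 3 = 13443 years.
A: 764.6 mm over 13443 years gives 764.6 / 13443 ≈ 0.057 mm per year.
B spans 195.9 / 0.057 = 3436.84 years; at 3 years per lamina that is 3436.84 / 3 ≈ 1146 laminae.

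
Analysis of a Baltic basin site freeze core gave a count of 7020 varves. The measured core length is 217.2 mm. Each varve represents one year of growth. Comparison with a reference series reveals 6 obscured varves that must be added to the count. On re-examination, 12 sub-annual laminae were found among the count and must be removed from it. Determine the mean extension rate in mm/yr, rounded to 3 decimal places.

0.031 mm/yr

True varve count = 7020 − 12 + 6 = 7014.
Extension rate ≈ 217.2 / 7014 = 0.031 mm/yr.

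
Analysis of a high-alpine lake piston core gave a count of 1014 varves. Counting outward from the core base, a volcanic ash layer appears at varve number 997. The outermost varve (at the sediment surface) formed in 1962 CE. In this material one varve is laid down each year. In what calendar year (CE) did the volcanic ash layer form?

1945 CE

Between varve 997 and the sediment surface there are 1014 − 997 = 17 varves.
The varve at the sediment surface is 1962 CE, so the volcanic ash layer dates to 1962 − 17 = 1945 CE.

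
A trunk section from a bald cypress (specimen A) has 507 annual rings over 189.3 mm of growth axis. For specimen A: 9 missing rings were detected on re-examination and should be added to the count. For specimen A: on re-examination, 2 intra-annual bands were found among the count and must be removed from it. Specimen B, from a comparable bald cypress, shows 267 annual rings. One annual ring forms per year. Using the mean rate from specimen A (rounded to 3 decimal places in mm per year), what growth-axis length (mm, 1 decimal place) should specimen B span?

Specimen A: correcting the raw count gives 507 − 2 + 9 = 514 true annual rings.
A: 189.3 mm over 514 years gives 189.3 / 514 ≈ 0.368 mm/year.
Length of B = 0.368 × 267 = 98.3 mm.

98.3 mm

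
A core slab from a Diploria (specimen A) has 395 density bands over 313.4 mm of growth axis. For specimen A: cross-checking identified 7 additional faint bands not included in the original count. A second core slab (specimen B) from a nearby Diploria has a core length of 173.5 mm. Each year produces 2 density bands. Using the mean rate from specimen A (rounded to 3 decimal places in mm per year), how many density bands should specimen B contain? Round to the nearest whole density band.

Specimen A: true density band count = 395 + 7 = 402.
Specimen A: with 2 density bands per year, 402 / 2 = 201 years.
A: 313.4 mm over 201 years gives 313.4 / 201 ≈ 1.559 mm per year.
B spans 173.5 / 1.559 = 111.29 years; at 2 density bands per year that is 111.29 × 2 ≈ 223 density bands.

223 density bands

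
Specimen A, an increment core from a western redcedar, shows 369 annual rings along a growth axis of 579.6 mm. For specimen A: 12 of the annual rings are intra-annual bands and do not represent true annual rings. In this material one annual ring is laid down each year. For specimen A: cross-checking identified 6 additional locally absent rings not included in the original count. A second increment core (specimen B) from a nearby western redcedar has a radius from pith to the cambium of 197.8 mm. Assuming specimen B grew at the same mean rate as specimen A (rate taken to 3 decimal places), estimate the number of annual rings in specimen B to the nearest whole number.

Specimen A: after corrections the count is 369 − 12 + 6 = 363 annual rings.
A: 579.6 mm over 363 years gives 579.6 / 363 ≈ 1.597 mm/year.
For B, 197.8 / 1.597 = 123.86 years ≈ 124 annual rings.

124 annual rings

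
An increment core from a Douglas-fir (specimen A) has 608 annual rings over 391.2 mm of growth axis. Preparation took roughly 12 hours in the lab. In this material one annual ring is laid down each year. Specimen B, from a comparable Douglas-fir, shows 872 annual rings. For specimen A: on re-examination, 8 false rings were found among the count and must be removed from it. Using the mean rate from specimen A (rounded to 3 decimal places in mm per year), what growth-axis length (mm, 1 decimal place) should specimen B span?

Specimen A: correcting the raw count gives 608 − 8 = 600 true annual rings.
A: Extension rate ≈ 391.2 / 600 = 0.652 mm/yr.
For B, 0.652 mm/year × 872 years = 568.5 mm.

568.5 mm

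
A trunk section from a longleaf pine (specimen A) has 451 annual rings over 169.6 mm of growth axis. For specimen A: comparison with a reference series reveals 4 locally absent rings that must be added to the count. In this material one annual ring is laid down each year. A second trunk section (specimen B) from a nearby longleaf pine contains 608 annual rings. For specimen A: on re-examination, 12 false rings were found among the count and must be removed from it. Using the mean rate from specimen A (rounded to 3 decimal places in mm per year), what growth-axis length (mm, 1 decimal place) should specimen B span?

232.9 mm

Specimen A: true annual ring count = 451 − 12 + 4 = 443.
A: Extension rate ≈ 169.6 / 443 = 0.383 mm/year.
B's length ≈ 0.383 × 608 = 232.9 mm.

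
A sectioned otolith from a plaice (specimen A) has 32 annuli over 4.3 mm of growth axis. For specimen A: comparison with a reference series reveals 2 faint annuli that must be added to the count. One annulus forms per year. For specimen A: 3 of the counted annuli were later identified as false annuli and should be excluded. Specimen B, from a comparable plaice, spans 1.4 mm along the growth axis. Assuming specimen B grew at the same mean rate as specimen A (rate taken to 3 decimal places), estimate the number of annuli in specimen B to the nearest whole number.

10 annuli

Specimen A: after corrections the count is 32 − 3 + 2 = 31 annuli.
A: Mean rate = 4.3 mm / 31 years ≈ 0.139 mm/year.
B spans 1.4 / 0.139 = 10.07 years ≈ 10 annuli.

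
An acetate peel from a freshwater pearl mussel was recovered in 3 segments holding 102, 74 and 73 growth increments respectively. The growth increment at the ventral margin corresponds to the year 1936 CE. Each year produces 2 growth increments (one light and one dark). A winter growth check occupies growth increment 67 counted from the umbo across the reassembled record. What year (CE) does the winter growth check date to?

Total growth increments = 102 + 74 + 73 = 249.
249 − 67 = 182 growth increments lie beyond the winter growth check toward the ventral margin.
182 growth increments at 2 per year is 182 / 2 = 91 years.
1936 − 91 = 1845 CE.

1845 CE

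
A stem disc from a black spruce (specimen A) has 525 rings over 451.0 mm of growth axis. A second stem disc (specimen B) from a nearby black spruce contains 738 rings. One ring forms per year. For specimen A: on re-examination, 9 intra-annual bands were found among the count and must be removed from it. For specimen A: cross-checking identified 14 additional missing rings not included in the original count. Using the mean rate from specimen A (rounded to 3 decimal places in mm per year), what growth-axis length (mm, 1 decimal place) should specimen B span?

628.0 mm

Specimen A: after corrections the count is 525 − 9 + 14 = 530 rings.
A: 451.0 mm over 530 years gives 451.0 / 530 ≈ 0.851 mm/year.
B's length ≈ 0.851 × 738 = 628.0 mm.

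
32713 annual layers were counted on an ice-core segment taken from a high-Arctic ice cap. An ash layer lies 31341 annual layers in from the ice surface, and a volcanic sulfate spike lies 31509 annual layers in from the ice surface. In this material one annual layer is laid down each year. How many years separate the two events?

168 years

31509 − 31341 = 168 annual layers lie between the two events.
One annual layer per year makes the interval 168 years.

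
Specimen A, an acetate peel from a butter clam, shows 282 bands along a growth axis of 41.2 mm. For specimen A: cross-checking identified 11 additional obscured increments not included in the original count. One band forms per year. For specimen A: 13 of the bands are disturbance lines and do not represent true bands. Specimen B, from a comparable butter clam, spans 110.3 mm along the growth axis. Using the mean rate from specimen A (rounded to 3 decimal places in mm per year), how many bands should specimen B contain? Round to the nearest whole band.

750 bands

Specimen A: correcting the raw count gives 282 − 13 + 11 = 280 true bands.
A: 41.2 mm over 280 years gives 41.2 / 280 ≈ 0.147 mm per year.
Specimen B: 110.3 mm / 0.147 mm per year = 750.34 years ≈ 750 bands.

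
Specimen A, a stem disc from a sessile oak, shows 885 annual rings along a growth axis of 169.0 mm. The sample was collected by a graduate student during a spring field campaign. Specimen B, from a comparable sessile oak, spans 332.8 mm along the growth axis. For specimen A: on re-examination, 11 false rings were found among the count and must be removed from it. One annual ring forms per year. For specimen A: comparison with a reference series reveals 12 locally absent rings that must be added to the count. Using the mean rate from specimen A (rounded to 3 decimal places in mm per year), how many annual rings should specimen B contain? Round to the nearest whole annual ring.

Specimen A: correcting the raw count gives 885 − 11 + 12 = 886 true annual rings.
A: 169.0 mm over 886 years gives 169.0 / 886 ≈ 0.191 mm/yr.
B spans 332.8 / 0.191 = 1742.41 years ≈ 1742 annual rings.

1742 annual rings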